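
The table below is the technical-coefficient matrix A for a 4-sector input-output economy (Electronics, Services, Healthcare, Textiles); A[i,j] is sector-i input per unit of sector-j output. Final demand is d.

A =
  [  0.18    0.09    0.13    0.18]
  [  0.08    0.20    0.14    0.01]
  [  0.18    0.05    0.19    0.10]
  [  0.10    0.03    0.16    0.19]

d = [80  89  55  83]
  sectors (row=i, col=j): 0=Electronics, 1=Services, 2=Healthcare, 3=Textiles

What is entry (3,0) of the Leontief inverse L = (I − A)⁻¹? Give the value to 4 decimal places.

L[3,0] = 0.2413

Form M = I − A:
  [  0.82   -0.09   -0.13   -0.18]
  [ -0.08    0.80   -0.14   -0.01]
  [ -0.18   -0.05    0.81   -0.10]
  [ -0.10   -0.03   -0.16    0.81]
Leontief inverse L = M⁻¹:
  [  1.3483    0.1842    0.3156    0.3409]
  [  0.1976    1.2929    0.2737    0.0937]
  [  0.3416    0.1327    1.3608    0.2456]
  [  0.2413    0.0968    0.3179    1.3286]
Total output x = L · d:
  x_0 = 1.3483·80 + 0.1842·89 + 0.3156·55 + 0.3409·83 = 169.9058
  x_1 = 0.1976·80 + 1.2929·89 + 0.2737·55 + 0.0937·83 = 153.7005
  x_2 = 0.3416·80 + 0.1327·89 + 1.3608·55 + 0.2456·83 = 134.3654
  x_3 = 0.2413·80 + 0.0968·89 + 0.3179·55 + 1.3286·83 = 155.6791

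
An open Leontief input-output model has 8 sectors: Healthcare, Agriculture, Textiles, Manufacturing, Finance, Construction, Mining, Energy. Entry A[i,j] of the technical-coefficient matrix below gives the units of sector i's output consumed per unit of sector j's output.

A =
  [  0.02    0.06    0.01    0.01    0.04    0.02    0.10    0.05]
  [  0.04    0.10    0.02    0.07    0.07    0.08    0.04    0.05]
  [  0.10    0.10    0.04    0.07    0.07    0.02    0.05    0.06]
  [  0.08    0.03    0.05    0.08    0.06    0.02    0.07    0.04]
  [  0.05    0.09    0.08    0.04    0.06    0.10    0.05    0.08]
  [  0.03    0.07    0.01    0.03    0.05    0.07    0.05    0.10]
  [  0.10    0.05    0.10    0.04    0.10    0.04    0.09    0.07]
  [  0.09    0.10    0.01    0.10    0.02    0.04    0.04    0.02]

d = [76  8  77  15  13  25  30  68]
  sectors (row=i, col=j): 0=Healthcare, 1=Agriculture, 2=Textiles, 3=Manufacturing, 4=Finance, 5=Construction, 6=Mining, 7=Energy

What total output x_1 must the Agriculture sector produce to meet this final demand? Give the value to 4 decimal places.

36.5474

Form M = I − A:
  [  0.98   -0.06   -0.01   -0.01   -0.04   -0.02   -0.10   -0.05]
  [ -0.04    0.90   -0.02   -0.07   -0.07   -0.08   -0.04   -0.05]
  [ -0.10   -0.10    0.96   -0.07   -0.07   -0.02   -0.05   -0.06]
  [ -0.08   -0.03   -0.05    0.92   -0.06   -0.02   -0.07   -0.04]
  [ -0.05   -0.09   -0.08   -0.04    0.94   -0.10   -0.05   -0.08]
  [ -0.03   -0.07   -0.01   -0.03   -0.05    0.93   -0.05   -0.10]
  [ -0.10   -0.05   -0.10   -0.04   -0.10   -0.04    0.91   -0.07]
  [ -0.09   -0.10   -0.01   -0.10   -0.02   -0.04   -0.04    0.98]
Leontief inverse L = M⁻¹:
  [  1.0593    0.1050    0.0376    0.0426    0.0776    0.0514    0.1372    0.0848]
  [  0.0914    1.1654    0.0534    0.1181    0.1208    0.1272    0.0914    0.1016]
  [  0.1565    0.1703    1.0767    0.1211    0.1247    0.0667    0.1086    0.1123]
  [  0.1314    0.0871    0.0848    1.1226    0.1079    0.0568    0.1221    0.0855]
  [  0.1126    0.1692    0.1175    0.0967    1.1189    0.1527    0.1097    0.1403]
  [  0.0766    0.1285    0.0379    0.0734    0.0925    1.1105    0.0942    0.1434]
  [  0.1705    0.1342    0.1466    0.0985    0.1656    0.0939    1.1593    0.1345]
  [  0.1340    0.1534    0.0385    0.1407    0.0651    0.0765    0.0889    1.0626]
Total output x = L · d:
  x_0 = 1.0593·76 + 0.1050·8 + 0.0376·77 + 0.0426·15 + 0.0776·13 + 0.0514·25 + 0.1372·30 + 0.0848·68 = 97.0621
  x_1 = 0.0914·76 + 1.1654·8 + 0.0534·77 + 0.1181·15 + 0.1208·13 + 0.1272·25 + 0.0914·30 + 0.1016·68 = 36.5474
  x_2 = 0.1565·76 + 0.1703·8 + 1.0767·77 + 0.1211·15 + 0.1247·13 + 0.0667·25 + 0.1086·30 + 0.1123·68 = 112.1638
  x_3 = 0.1314·76 + 0.0871·8 + 0.0848·77 + 1.1226·15 + 0.1079·13 + 0.0568·25 + 0.1221·30 + 0.0855·68 = 46.3545
  x_4 = 0.1126·76 + 0.1692·8 + 0.1175·77 + 0.0967·15 + 1.1189·13 + 0.1527·25 + 0.1097·30 + 0.1403·68 = 51.6012
  x_5 = 0.0766·76 + 0.1285·8 + 0.0379·77 + 0.0734·15 + 0.0925·13 + 1.1105·25 + 0.0942·30 + 0.1434·68 = 52.4091
  x_6 = 0.1705·76 + 0.1342·8 + 0.1466·77 + 0.0985·15 + 0.1656·13 + 0.0939·25 + 1.1593·30 + 0.1345·68 = 75.2224
  x_7 = 0.1340·76 + 0.1534·8 + 0.0385·77 + 0.1407·15 + 0.0651·13 + 0.0765·25 + 0.0889·30 + 1.0626·68 = 94.1681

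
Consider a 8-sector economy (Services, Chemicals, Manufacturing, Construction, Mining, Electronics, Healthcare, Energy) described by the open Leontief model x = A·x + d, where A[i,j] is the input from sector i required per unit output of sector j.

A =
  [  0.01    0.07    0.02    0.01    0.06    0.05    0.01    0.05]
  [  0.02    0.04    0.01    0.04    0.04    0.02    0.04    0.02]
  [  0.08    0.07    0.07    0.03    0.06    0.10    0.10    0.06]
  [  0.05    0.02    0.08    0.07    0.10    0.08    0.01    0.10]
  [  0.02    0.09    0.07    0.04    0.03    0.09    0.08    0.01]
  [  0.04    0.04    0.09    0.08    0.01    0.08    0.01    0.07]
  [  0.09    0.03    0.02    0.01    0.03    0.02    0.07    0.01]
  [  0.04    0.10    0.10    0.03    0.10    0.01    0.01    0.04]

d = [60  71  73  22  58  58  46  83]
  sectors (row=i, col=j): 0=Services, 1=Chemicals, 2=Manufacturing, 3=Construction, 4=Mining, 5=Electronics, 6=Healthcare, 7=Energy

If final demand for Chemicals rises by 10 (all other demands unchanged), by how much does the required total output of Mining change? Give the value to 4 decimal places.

1.2594

Form M = I − A:
  [  0.99   -0.07   -0.02   -0.01   -0.06   -0.05   -0.01   -0.05]
  [ -0.02    0.96   -0.01   -0.04   -0.04   -0.02   -0.04   -0.02]
  [ -0.08   -0.07    0.93   -0.03   -0.06   -0.10   -0.10   -0.06]
  [ -0.05   -0.02   -0.08    0.93   -0.10   -0.08   -0.01   -0.10]
  [ -0.02   -0.09   -0.07   -0.04    0.97   -0.09   -0.08   -0.01]
  [ -0.04   -0.04   -0.09   -0.08   -0.01    0.92   -0.01   -0.07]
  [ -0.09   -0.03   -0.02   -0.01   -0.03   -0.02    0.93   -0.01]
  [ -0.04   -0.10   -0.10   -0.03   -0.10   -0.01   -0.01    0.96]
Leontief inverse L = M⁻¹:
  [  1.0275    0.0978    0.0471    0.0293    0.0822    0.0751    0.0292    0.0682]
  [  0.0360    1.0603    0.0303    0.0548    0.0593    0.0405    0.0558    0.0357]
  [  0.1213    0.1227    1.1210    0.0649    0.1047    0.1511    0.1395    0.0993]
  [  0.0870    0.0753    0.1384    1.1070    0.1486    0.1348    0.0467    0.1419]
  [  0.0532    0.1259    0.1078    0.0689    1.0622    0.1301    0.1115    0.0410]
  [  0.0727    0.0818    0.1373    0.1116    0.0518    1.1244    0.0380    0.1086]
  [  0.1082    0.0545    0.0391    0.0231    0.0506    0.0422    1.0883    0.0266]
  [  0.0693    0.1442    0.1393    0.0569    0.1369    0.0530    0.0464    1.0687]
Total output x = L · d:
  x_0 = 1.0275·60 + 0.0978·71 + 0.0471·73 + 0.0293·22 + 0.0822·58 + 0.0751·58 + 0.0292·46 + 0.0682·83 = 88.7998
  x_1 = 0.0360·60 + 1.0603·71 + 0.0303·73 + 0.0548·22 + 0.0593·58 + 0.0405·58 + 0.0558·46 + 0.0357·83 = 92.1749
  x_2 = 0.1213·60 + 0.1227·71 + 1.1210·73 + 0.0649·22 + 0.1047·58 + 0.1511·58 + 0.1395·46 + 0.0993·83 = 128.7418
  x_3 = 0.0870·60 + 0.0753·71 + 0.1384·73 + 1.1070·22 + 0.1486·58 + 0.1348·58 + 0.0467·46 + 0.1419·83 = 75.3914
  x_4 = 0.0532·60 + 0.1259·71 + 0.1078·73 + 0.0689·22 + 1.0622·58 + 0.1301·58 + 0.1115·46 + 0.0410·83 = 99.2082
  x_5 = 0.0727·60 + 0.0818·71 + 0.1373·73 + 0.1116·22 + 0.0518·58 + 1.1244·58 + 0.0380·46 + 0.1086·83 = 101.6296
  x_6 = 0.1082·60 + 0.0545·71 + 0.0391·73 + 0.0231·22 + 0.0506·58 + 0.0422·58 + 1.0883·46 + 0.0266·83 = 71.3671
  x_7 = 0.0693·60 + 0.1442·71 + 0.1393·73 + 0.0569·22 + 0.1369·58 + 0.0530·58 + 0.0464·46 + 1.0687·83 = 127.6627
Δx_4 = L[4,1] · Δd_1 = 0.1259 · 10 = 1.2594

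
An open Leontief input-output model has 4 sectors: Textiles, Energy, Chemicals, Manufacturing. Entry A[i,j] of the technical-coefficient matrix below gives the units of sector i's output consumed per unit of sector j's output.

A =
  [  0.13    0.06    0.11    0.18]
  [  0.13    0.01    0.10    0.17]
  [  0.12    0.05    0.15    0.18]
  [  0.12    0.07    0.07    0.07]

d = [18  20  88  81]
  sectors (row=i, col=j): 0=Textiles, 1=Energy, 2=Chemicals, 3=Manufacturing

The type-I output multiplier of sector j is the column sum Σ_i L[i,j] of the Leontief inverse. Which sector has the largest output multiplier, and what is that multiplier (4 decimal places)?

Form M = I − A:
  [  0.87   -0.06   -0.11   -0.18]
  [ -0.13    0.99   -0.10   -0.17]
  [ -0.12   -0.05    0.85   -0.18]
  [ -0.12   -0.07   -0.07    0.93]
Leontief inverse L = M⁻¹:
  [  1.2331    0.1056    0.1964    0.2960]
  [  0.2180    1.0510    0.1739    0.2680]
  [  0.2277    0.0979    1.2424    0.3024]
  [  0.1927    0.1001    0.1319    1.1564]
Total output x = L · d:
  x_0 = 1.2331·18 + 0.1056·20 + 0.1964·88 + 0.2960·81 = 65.5625
  x_1 = 0.2180·18 + 1.0510·20 + 0.1739·88 + 0.2680·81 = 61.9583
  x_2 = 0.2277·18 + 0.0979·20 + 1.2424·88 + 0.3024·81 = 139.8826
  x_3 = 0.1927·18 + 0.1001·20 + 0.1319·88 + 1.1564·81 = 110.7488
Output multipliers (column sums of L):
  Textiles: 1.8715
  Energy: 1.3547
  Chemicals: 1.7446
  Manufacturing: 2.0228

Manufacturing (2.0228)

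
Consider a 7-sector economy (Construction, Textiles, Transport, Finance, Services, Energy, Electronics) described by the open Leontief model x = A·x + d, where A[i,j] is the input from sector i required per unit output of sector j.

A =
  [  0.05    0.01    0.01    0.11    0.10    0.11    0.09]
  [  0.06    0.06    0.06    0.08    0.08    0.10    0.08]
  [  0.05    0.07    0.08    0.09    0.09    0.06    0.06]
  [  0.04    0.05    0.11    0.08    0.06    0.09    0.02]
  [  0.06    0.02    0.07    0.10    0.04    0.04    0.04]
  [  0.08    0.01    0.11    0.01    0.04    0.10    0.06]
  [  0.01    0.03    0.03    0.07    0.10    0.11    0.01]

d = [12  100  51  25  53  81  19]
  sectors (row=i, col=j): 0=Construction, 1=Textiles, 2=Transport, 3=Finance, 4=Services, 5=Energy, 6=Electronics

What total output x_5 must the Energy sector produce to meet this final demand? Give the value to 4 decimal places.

Form M = I − A:
  [  0.95   -0.01   -0.01   -0.11   -0.10   -0.11   -0.09]
  [ -0.06    0.94   -0.06   -0.08   -0.08   -0.10   -0.08]
  [ -0.05   -0.07    0.92   -0.09   -0.09   -0.06   -0.06]
  [ -0.04   -0.05   -0.11    0.92   -0.06   -0.09   -0.02]
  [ -0.06   -0.02   -0.07   -0.10    0.96   -0.04   -0.04]
  [ -0.08   -0.01   -0.11   -0.01   -0.04    0.90   -0.06]
  [ -0.01   -0.03   -0.03   -0.07   -0.10   -0.11    0.99]
Leontief inverse L = M⁻¹:
  [  1.0922    0.0353    0.0720    0.1692    0.1548    0.1816    0.1272]
  [  0.1072    1.0912    0.1264    0.1472    0.1437    0.1792    0.1252]
  [  0.0954    0.1027    1.1447    0.1582    0.1521    0.1347    0.1038]
  [  0.0833    0.0804    0.1720    1.1397    0.1157    0.1573    0.0617]
  [  0.0930    0.0443    0.1186    0.1513    1.0871    0.0964    0.0720]
  [  0.1180    0.0340    0.1603    0.0630    0.0928    1.1625    0.0987]
  [  0.0456    0.0505    0.0812    0.1138    0.1388    0.1614    1.0409]
Total output x = L · d:
  x_0 = 1.0922·12 + 0.0353·100 + 0.0720·51 + 0.1692·25 + 0.1548·53 + 0.1816·81 + 0.1272·19 = 49.8657
  x_1 = 0.1072·12 + 1.0912·100 + 0.1264·51 + 0.1472·25 + 0.1437·53 + 0.1792·81 + 0.1252·19 = 145.0331
  x_2 = 0.0954·12 + 0.1027·100 + 1.1447·51 + 0.1582·25 + 0.1521·53 + 0.1347·81 + 0.1038·19 = 94.6871
  x_3 = 0.0833·12 + 0.0804·100 + 0.1720·51 + 1.1397·25 + 0.1157·53 + 0.1573·81 + 0.0617·19 = 66.3538
  x_4 = 0.0930·12 + 0.0443·100 + 0.1186·51 + 0.1513·25 + 1.0871·53 + 0.0964·81 + 0.0720·19 = 82.1757
  x_5 = 0.1180·12 + 0.0340·100 + 0.1603·51 + 0.0630·25 + 0.0928·53 + 1.1625·81 + 0.0987·19 = 115.5256
  x_6 = 0.0456·12 + 0.0505·100 + 0.0812·51 + 0.1138·25 + 0.1388·53 + 0.1614·81 + 1.0409·19 = 52.7883

115.5256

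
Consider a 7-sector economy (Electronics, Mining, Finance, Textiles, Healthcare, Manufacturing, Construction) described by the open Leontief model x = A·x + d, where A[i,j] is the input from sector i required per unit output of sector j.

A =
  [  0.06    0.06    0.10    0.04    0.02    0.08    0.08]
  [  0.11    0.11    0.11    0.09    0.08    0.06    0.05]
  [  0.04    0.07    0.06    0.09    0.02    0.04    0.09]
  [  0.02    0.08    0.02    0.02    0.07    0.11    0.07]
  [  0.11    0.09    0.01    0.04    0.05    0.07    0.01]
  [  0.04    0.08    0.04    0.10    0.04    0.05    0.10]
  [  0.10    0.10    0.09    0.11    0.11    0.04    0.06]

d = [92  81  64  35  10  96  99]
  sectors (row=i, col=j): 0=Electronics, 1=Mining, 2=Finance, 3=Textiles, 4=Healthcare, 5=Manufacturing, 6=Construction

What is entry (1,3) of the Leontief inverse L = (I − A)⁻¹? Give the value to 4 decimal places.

L[1,3] = 0.1692

Form M = I − A:
  [  0.94   -0.06   -0.10   -0.04   -0.02   -0.08   -0.08]
  [ -0.11    0.89   -0.11   -0.09   -0.08   -0.06   -0.05]
  [ -0.04   -0.07    0.94   -0.09   -0.02   -0.04   -0.09]
  [ -0.02   -0.08   -0.02    0.98   -0.07   -0.11   -0.07]
  [ -0.11   -0.09   -0.01   -0.04    0.95   -0.07   -0.01]
  [ -0.04   -0.08   -0.04   -0.10   -0.04    0.95   -0.10]
  [ -0.10   -0.10   -0.09   -0.11   -0.11   -0.04    0.94]
Leontief inverse L = M⁻¹:
  [  1.1163    0.1311    0.1560    0.1038    0.0672    0.1317    0.1394]
  [  0.1885    1.2067    0.1842    0.1692    0.1423    0.1352    0.1264]
  [  0.0937    0.1381    1.1114    0.1468    0.0682    0.0915    0.1431]
  [  0.0757    0.1463    0.0673    1.0771    0.1150    0.1566    0.1188]
  [  0.1606    0.1506    0.0588    0.0888    1.0882    0.1184    0.0581]
  [  0.1005    0.1554    0.0954    0.1615    0.0939    1.1071    0.1568]
  [  0.1797    0.1969    0.1614    0.1864    0.1736    0.1165    1.1332]
Total output x = L · d:
  x_0 = 1.1163·92 + 0.1311·81 + 0.1560·64 + 0.1038·35 + 0.0672·10 + 0.1317·96 + 0.1394·99 = 154.0459
  x_1 = 0.1885·92 + 1.2067·81 + 0.1842·64 + 0.1692·35 + 0.1423·10 + 0.1352·96 + 0.1264·99 = 159.7205
  x_2 = 0.0937·92 + 0.1381·81 + 1.1114·64 + 0.1468·35 + 0.0682·10 + 0.0915·96 + 0.1431·99 = 119.7032
  x_3 = 0.0757·92 + 0.1463·81 + 0.0673·64 + 1.0771·35 + 0.1150·10 + 0.1566·96 + 0.1188·99 = 88.7651
  x_4 = 0.1606·92 + 0.1506·81 + 0.0588·64 + 0.0888·35 + 1.0882·10 + 0.1184·96 + 0.0581·99 = 61.8480
  x_5 = 0.1005·92 + 0.1554·81 + 0.0954·64 + 0.1615·35 + 0.0939·10 + 1.1071·96 + 0.1568·99 = 156.3387
  x_6 = 0.1797·92 + 0.1969·81 + 0.1614·64 + 0.1864·35 + 0.1736·10 + 0.1165·96 + 1.1332·99 = 174.4372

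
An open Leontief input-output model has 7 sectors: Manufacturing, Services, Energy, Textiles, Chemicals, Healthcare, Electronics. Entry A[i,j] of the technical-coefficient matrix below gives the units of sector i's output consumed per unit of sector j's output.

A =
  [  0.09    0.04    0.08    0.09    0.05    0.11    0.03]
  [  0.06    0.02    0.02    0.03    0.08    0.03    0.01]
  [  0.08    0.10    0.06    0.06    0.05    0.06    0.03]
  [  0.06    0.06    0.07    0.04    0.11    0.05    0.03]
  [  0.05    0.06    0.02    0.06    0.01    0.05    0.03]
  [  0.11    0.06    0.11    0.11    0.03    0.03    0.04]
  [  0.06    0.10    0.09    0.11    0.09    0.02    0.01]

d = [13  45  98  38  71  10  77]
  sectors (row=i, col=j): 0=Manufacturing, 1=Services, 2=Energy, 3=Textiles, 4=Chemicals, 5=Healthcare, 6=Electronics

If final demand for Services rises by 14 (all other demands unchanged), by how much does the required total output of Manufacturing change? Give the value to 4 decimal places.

1.2796

Form M = I − A:
  [  0.91   -0.04   -0.08   -0.09   -0.05   -0.11   -0.03]
  [ -0.06    0.98   -0.02   -0.03   -0.08   -0.03   -0.01]
  [ -0.08   -0.10    0.94   -0.06   -0.05   -0.06   -0.03]
  [ -0.06   -0.06   -0.07    0.96   -0.11   -0.05   -0.03]
  [ -0.05   -0.06   -0.02   -0.06    0.99   -0.05   -0.03]
  [ -0.11   -0.06   -0.11   -0.11   -0.03    0.97   -0.04]
  [ -0.06   -0.10   -0.09   -0.11   -0.09   -0.02    0.99]
Leontief inverse L = M⁻¹:
  [  1.1547    0.0914    0.1369    0.1499    0.0989    0.1562    0.0539]
  [  0.0902    1.0440    0.0448    0.0589    0.1013    0.0540    0.0217]
  [  0.1340    0.1417    1.1047    0.1089    0.0936    0.0994    0.0491]
  [  0.1099    0.1016    0.1104    1.0868    0.1471    0.0870    0.0486]
  [  0.0853    0.0869    0.0509    0.0923    1.0404    0.0748    0.0424]
  [  0.1716    0.1112    0.1632    0.1656    0.0826    1.0780    0.0623]
  [  0.1147    0.1453    0.1334    0.1574    0.1373    0.0622    1.0305]
Total output x = L · d:
  x_0 = 1.1547·13 + 0.0914·45 + 0.1369·98 + 0.1499·38 + 0.0989·71 + 0.1562·10 + 0.0539·77 = 50.9765
  x_1 = 0.0902·13 + 1.0440·45 + 0.0448·98 + 0.0589·38 + 0.1013·71 + 0.0540·10 + 0.0217·77 = 64.1851
  x_2 = 0.1340·13 + 0.1417·45 + 1.1047·98 + 0.1089·38 + 0.0936·71 + 0.0994·10 + 0.0491·77 = 131.9356
  x_3 = 0.1099·13 + 0.1016·45 + 0.1104·98 + 1.0868·38 + 0.1471·71 + 0.0870·10 + 0.0486·77 = 73.1785
  x_4 = 0.0853·13 + 0.0869·45 + 0.0509·98 + 0.0923·38 + 1.0404·71 + 0.0748·10 + 0.0424·77 = 91.3960
  x_5 = 0.1716·13 + 0.1112·45 + 0.1632·98 + 0.1656·38 + 0.0826·71 + 1.0780·10 + 0.0623·77 = 50.9644
  x_6 = 0.1147·13 + 0.1453·45 + 0.1334·98 + 0.1574·38 + 0.1373·71 + 0.0622·10 + 1.0305·77 = 116.8140
Δx_0 = L[0,1] · Δd_1 = 0.0914 · 14 = 1.2796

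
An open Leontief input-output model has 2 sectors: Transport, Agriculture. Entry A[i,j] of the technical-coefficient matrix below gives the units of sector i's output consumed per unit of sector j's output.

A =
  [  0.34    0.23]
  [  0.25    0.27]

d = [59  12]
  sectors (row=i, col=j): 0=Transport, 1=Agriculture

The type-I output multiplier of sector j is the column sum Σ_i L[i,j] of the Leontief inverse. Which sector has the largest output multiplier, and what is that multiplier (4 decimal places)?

Transport (2.3097)

Form M = I − A:
  [  0.66   -0.23]
  [ -0.25    0.73]
Leontief inverse L = M⁻¹:
  [  1.7205    0.5421]
  [  0.5892    1.5555]
Total output x = L · d:
  x_0 = 1.7205·59 + 0.5421·12 = 108.0132
  x_1 = 0.5892·59 + 1.5555·12 = 53.4292
Output multipliers (column sums of L):
  Transport: 2.3097
  Agriculture: 2.0976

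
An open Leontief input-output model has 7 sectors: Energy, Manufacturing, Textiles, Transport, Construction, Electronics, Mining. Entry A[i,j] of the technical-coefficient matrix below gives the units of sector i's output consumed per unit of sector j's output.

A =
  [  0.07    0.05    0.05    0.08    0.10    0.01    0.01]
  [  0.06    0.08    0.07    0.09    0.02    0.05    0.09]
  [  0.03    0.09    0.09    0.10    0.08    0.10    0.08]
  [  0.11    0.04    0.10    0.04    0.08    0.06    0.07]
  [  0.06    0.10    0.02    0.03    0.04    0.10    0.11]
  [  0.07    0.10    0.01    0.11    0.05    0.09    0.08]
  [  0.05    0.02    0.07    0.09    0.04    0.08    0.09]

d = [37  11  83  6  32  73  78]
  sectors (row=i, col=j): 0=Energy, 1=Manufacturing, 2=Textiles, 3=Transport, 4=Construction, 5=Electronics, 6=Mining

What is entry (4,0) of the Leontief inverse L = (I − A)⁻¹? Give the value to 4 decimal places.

L[4,0] = 0.1157

Form M = I − A:
  [  0.93   -0.05   -0.05   -0.08   -0.10   -0.01   -0.01]
  [ -0.06    0.92   -0.07   -0.09   -0.02   -0.05   -0.09]
  [ -0.03   -0.09    0.91   -0.10   -0.08   -0.10   -0.08]
  [ -0.11   -0.04   -0.10    0.96   -0.08   -0.06   -0.07]
  [ -0.06   -0.10   -0.02   -0.03    0.96   -0.10   -0.11]
  [ -0.07   -0.10   -0.01   -0.11   -0.05    0.91   -0.08]
  [ -0.05   -0.02   -0.07   -0.09   -0.04   -0.08    0.91]
Leontief inverse L = M⁻¹:
  [  1.1166    0.0983    0.0916    0.1287    0.1423    0.0573    0.0622]
  [  0.1173    1.1356    0.1260    0.1587    0.0718    0.1095    0.1552]
  [  0.1014    0.1651    1.1554    0.1849    0.1420    0.1796    0.1662]
  [  0.1692    0.1044    0.1548    1.1134    0.1378    0.1254    0.1391]
  [  0.1157    0.1565    0.0685    0.1001    1.0866    0.1589    0.1758]
  [  0.1360    0.1619    0.0667    0.1831    0.1047    1.1535    0.1515]
  [  0.1055    0.0745    0.1209    0.1554    0.0909    0.1402    1.1533]
Total output x = L · d:
  x_0 = 1.1166·37 + 0.0983·11 + 0.0916·83 + 0.1287·6 + 0.1423·32 + 0.0573·73 + 0.0622·78 = 64.3577
  x_1 = 0.1173·37 + 1.1356·11 + 0.1260·83 + 0.1587·6 + 0.0718·32 + 0.1095·73 + 0.1552·78 = 50.6366
  x_2 = 0.1014·37 + 0.1651·11 + 1.1554·83 + 0.1849·6 + 0.1420·32 + 0.1796·73 + 0.1662·78 = 133.1852
  x_3 = 0.1692·37 + 0.1044·11 + 0.1548·83 + 1.1134·6 + 0.1378·32 + 0.1254·73 + 0.1391·78 = 51.3519
  x_4 = 0.1157·37 + 0.1565·11 + 0.0685·83 + 0.1001·6 + 1.0866·32 + 0.1589·73 + 0.1758·78 = 72.3734
  x_5 = 0.1360·37 + 0.1619·11 + 0.0667·83 + 0.1831·6 + 0.1047·32 + 1.1535·73 + 0.1515·78 = 112.8252
  x_6 = 0.1055·37 + 0.0745·11 + 0.1209·83 + 0.1554·6 + 0.0909·32 + 0.1402·73 + 1.1533·78 = 118.7870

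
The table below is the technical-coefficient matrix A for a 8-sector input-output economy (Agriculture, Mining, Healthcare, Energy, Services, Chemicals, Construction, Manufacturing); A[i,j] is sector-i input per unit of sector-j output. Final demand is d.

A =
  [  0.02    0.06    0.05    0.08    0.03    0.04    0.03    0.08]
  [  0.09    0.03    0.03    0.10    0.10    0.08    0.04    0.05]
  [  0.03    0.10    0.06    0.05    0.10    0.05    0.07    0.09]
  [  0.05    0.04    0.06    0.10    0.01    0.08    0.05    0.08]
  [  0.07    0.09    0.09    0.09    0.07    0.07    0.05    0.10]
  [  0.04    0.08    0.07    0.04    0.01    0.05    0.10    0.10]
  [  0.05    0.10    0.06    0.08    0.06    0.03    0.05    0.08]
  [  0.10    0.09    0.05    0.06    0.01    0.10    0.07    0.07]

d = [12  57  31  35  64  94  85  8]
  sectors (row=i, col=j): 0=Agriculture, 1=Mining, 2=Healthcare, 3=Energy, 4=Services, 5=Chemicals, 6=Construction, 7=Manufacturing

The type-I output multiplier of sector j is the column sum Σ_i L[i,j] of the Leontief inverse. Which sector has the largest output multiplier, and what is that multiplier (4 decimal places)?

Form M = I − A:
  [  0.98   -0.06   -0.05   -0.08   -0.03   -0.04   -0.03   -0.08]
  [ -0.09    0.97   -0.03   -0.10   -0.10   -0.08   -0.04   -0.05]
  [ -0.03   -0.10    0.94   -0.05   -0.10   -0.05   -0.07   -0.09]
  [ -0.05   -0.04   -0.06    0.90   -0.01   -0.08   -0.05   -0.08]
  [ -0.07   -0.09   -0.09   -0.09    0.93   -0.07   -0.05   -0.10]
  [ -0.04   -0.08   -0.07   -0.04   -0.01    0.95   -0.10   -0.10]
  [ -0.05   -0.10   -0.06   -0.08   -0.06   -0.03    0.95   -0.08]
  [ -0.10   -0.09   -0.05   -0.06   -0.01   -0.10   -0.07    0.93]
Leontief inverse L = M⁻¹:
  [  1.0684    0.1169    0.0954    0.1405    0.0663    0.0941    0.0770    0.1434]
  [  0.1492    1.1060    0.0934    0.1806    0.1453    0.1479    0.1010    0.1371]
  [  0.1002    0.1839    1.1266    0.1375    0.1577    0.1256    0.1361    0.1815]
  [  0.1039    0.1082    0.1141    1.1699    0.0499    0.1415    0.1069    0.1562]
  [  0.1456    0.1831    0.1642    0.1871    1.1312    0.1547    0.1251    0.2034]
  [  0.0998    0.1541    0.1257    0.1144    0.0587    1.1142    0.1585    0.1786]
  [  0.1130    0.1739    0.1193    0.1610    0.1113    0.0996    1.1091    0.1625]
  [  0.1622    0.1681    0.1115    0.1419    0.0597    0.1693    0.1341    1.1574]
Total output x = L · d:
  x_0 = 1.0684·12 + 0.1169·57 + 0.0954·31 + 0.1405·35 + 0.0663·64 + 0.0941·94 + 0.0770·85 + 0.1434·8 = 48.1424
  x_1 = 0.1492·12 + 1.1060·57 + 0.0934·31 + 0.1806·35 + 0.1453·64 + 0.1479·94 + 0.1010·85 + 0.1371·8 = 106.9304
  x_2 = 0.1002·12 + 0.1839·57 + 1.1266·31 + 0.1375·35 + 0.1577·64 + 0.1256·94 + 0.1361·85 + 0.1815·8 = 86.3362
  x_3 = 0.1039·12 + 0.1082·57 + 0.1141·31 + 1.1699·35 + 0.0499·64 + 0.1415·94 + 0.1069·85 + 0.1562·8 = 78.7295
  x_4 = 0.1456·12 + 0.1831·57 + 0.1642·31 + 0.1871·35 + 1.1312·64 + 0.1547·94 + 0.1251·85 + 0.2034·8 = 123.0170
  x_5 = 0.0998·12 + 0.1541·57 + 0.1257·31 + 0.1144·35 + 0.0587·64 + 1.1142·94 + 0.1585·85 + 0.1786·8 = 141.2668
  x_6 = 0.1130·12 + 0.1739·57 + 0.1193·31 + 0.1610·35 + 0.1113·64 + 0.0996·94 + 1.1091·85 + 0.1625·8 = 132.6583
  x_7 = 0.1622·12 + 0.1681·57 + 0.1115·31 + 0.1419·35 + 0.0597·64 + 0.1693·94 + 0.1341·85 + 1.1574·8 = 60.3457
Output multipliers (column sums of L):
  Agriculture: 1.9424
  Mining: 2.1942
  Healthcare: 1.9503
  Energy: 2.2327
  Services: 1.7802
  Chemicals: 2.0468
  Construction: 1.9477
  Manufacturing: 2.3202

Manufacturing (2.3202)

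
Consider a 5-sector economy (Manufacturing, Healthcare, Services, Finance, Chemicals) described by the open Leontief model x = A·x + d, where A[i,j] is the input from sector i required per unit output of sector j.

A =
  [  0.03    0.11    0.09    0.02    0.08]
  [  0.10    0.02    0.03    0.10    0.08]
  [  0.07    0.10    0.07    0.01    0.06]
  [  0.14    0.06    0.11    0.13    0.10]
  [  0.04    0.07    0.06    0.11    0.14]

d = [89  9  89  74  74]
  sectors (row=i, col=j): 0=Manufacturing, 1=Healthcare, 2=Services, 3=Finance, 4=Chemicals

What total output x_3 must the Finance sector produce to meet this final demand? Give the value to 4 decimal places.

137.0263

Form M = I − A:
  [  0.97   -0.11   -0.09   -0.02   -0.08]
  [ -0.10    0.98   -0.03   -0.10   -0.08]
  [ -0.07   -0.10    0.93   -0.01   -0.06]
  [ -0.14   -0.06   -0.11    0.87   -0.10]
  [ -0.04   -0.07   -0.06   -0.11    0.86]
Leontief inverse L = M⁻¹:
  [  1.0686    0.1453    0.1234    0.0589    0.1284]
  [  0.1409    1.0620    0.0734    0.1431    0.1337]
  [  0.1039    0.1342    1.1015    0.0436    0.1041]
  [  0.2057    0.1273    0.1770    1.1938    0.1821]
  [  0.0947    0.1188    0.1112    0.1701    1.2102]
Total output x = L · d:
  x_0 = 1.0686·89 + 0.1453·9 + 0.1234·89 + 0.0589·74 + 0.1284·74 = 121.2522
  x_1 = 0.1409·89 + 1.0620·9 + 0.0734·89 + 0.1431·74 + 0.1337·74 = 49.1162
  x_2 = 0.1039·89 + 0.1342·9 + 1.1015·89 + 0.0436·74 + 0.1041·74 = 119.4216
  x_3 = 0.2057·89 + 0.1273·9 + 0.1770·89 + 1.1938·74 + 0.1821·74 = 137.0263
  x_4 = 0.0947·89 + 0.1188·9 + 0.1112·89 + 0.1701·74 + 1.2102·74 = 121.5423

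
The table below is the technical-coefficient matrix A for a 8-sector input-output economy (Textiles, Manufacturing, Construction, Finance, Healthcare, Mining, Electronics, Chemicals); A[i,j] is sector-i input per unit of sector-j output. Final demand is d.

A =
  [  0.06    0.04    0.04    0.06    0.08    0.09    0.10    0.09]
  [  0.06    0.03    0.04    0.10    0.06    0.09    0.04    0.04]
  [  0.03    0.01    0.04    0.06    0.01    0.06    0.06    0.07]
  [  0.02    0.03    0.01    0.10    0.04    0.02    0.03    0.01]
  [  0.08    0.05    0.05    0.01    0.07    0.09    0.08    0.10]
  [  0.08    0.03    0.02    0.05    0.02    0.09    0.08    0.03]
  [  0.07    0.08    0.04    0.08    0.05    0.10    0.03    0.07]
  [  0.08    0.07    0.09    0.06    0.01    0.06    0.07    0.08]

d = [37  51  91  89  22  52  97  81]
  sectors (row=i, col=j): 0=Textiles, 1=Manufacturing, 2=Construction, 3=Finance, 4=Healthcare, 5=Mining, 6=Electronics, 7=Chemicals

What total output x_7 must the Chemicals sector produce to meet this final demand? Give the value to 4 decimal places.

145.2481

Form M = I − A:
  [  0.94   -0.04   -0.04   -0.06   -0.08   -0.09   -0.10   -0.09]
  [ -0.06    0.97   -0.04   -0.10   -0.06   -0.09   -0.04   -0.04]
  [ -0.03   -0.01    0.96   -0.06   -0.01   -0.06   -0.06   -0.07]
  [ -0.02   -0.03   -0.01    0.90   -0.04   -0.02   -0.03   -0.01]
  [ -0.08   -0.05   -0.05   -0.01    0.93   -0.09   -0.08   -0.10]
  [ -0.08   -0.03   -0.02   -0.05   -0.02    0.91   -0.08   -0.03]
  [ -0.07   -0.08   -0.04   -0.08   -0.05   -0.10    0.97   -0.07]
  [ -0.08   -0.07   -0.09   -0.06   -0.01   -0.06   -0.07    0.92]
Leontief inverse L = M⁻¹:
  [  1.1247    0.0872    0.0828    0.1256    0.1227    0.1683    0.1636    0.1527]
  [  0.1081    1.0640    0.0703    0.1532    0.0943    0.1488    0.0903    0.0858]
  [  0.0661    0.0371    1.0646    0.1011    0.0324    0.1033    0.0960    0.1044]
  [  0.0442    0.0486    0.0252    1.1316    0.0602    0.0498    0.0546    0.0330]
  [  0.1441    0.0952    0.0934    0.0718    1.1110    0.1679    0.1440    0.1633]
  [  0.1250    0.0624    0.0474    0.0987    0.0517    1.1464    0.1255    0.0722]
  [  0.1265    0.1188    0.0767    0.1420    0.0889    0.1689    1.0881    0.1229]
  [  0.1347    0.1095    0.1283    0.1243    0.0472    0.1287    0.1266    1.1350]
Total output x = L · d:
  x_0 = 1.1247·37 + 0.0872·51 + 0.0828·91 + 0.1256·89 + 0.1227·22 + 0.1683·52 + 0.1636·97 + 0.1527·81 = 104.4626
  x_1 = 0.1081·37 + 1.0640·51 + 0.0703·91 + 0.1532·89 + 0.0943·22 + 0.1488·52 + 0.0903·97 + 0.0858·81 = 103.8170
  x_2 = 0.0661·37 + 0.0371·51 + 1.0646·91 + 0.1011·89 + 0.0324·22 + 0.1033·52 + 0.0960·97 + 0.1044·81 = 134.0737
  x_3 = 0.0442·37 + 0.0486·51 + 0.0252·91 + 1.1316·89 + 0.0602·22 + 0.0498·52 + 0.0546·97 + 0.0330·81 = 119.0071
  x_4 = 0.1441·37 + 0.0952·51 + 0.0934·91 + 0.0718·89 + 1.1110·22 + 0.1679·52 + 0.1440·97 + 0.1633·81 = 85.4463
  x_5 = 0.1250·37 + 0.0624·51 + 0.0474·91 + 0.0987·89 + 0.0517·22 + 1.1464·52 + 0.1255·97 + 0.0722·81 = 99.6683
  x_6 = 0.1265·37 + 0.1188·51 + 0.0767·91 + 0.1420·89 + 0.0889·22 + 0.1689·52 + 1.0881·97 + 0.1229·81 = 156.6059
  x_7 = 0.1347·37 + 0.1095·51 + 0.1283·91 + 0.1243·89 + 0.0472·22 + 0.1287·52 + 0.1266·97 + 1.1350·81 = 145.2481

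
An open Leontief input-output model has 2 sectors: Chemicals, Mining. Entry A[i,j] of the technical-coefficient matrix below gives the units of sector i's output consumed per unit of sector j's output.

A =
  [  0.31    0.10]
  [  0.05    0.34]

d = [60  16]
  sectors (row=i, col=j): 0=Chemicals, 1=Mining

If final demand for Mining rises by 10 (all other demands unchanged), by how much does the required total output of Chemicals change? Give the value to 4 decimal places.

2.2202

Form M = I − A:
  [  0.69   -0.10]
  [ -0.05    0.66]
Leontief inverse L = M⁻¹:
  [  1.4654    0.2220]
  [  0.1110    1.5320]
Total output x = L · d:
  x_0 = 1.4654·60 + 0.2220·16 = 91.4742
  x_1 = 0.1110·60 + 1.5320·16 = 31.1723
Δx_0 = L[0,1] · Δd_1 = 0.2220 · 10 = 2.2202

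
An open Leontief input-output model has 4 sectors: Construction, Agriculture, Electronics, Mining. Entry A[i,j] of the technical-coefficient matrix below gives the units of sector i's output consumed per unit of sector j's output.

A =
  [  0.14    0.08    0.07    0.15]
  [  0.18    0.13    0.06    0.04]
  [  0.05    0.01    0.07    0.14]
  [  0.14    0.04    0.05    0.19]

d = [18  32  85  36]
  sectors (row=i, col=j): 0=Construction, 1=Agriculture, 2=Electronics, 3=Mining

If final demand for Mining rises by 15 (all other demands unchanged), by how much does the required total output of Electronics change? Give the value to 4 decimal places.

3.1573

Form M = I − A:
  [  0.86   -0.08   -0.07   -0.15]
  [ -0.18    0.87   -0.06   -0.04]
  [ -0.05   -0.01    0.93   -0.14]
  [ -0.14   -0.04   -0.05    0.81]
Leontief inverse L = M⁻¹:
  [  1.2376    0.1269    0.1151    0.2553]
  [  0.2740    1.1817    0.1037    0.1270]
  [  0.1047    0.0319    1.0965    0.2105]
  [  0.2339    0.0823    0.0927    1.2980]
Total output x = L · d:
  x_0 = 1.2376·18 + 0.1269·32 + 0.1151·85 + 0.2553·36 = 45.3092
  x_1 = 0.2740·18 + 1.1817·32 + 0.1037·85 + 0.1270·36 = 56.1320
  x_2 = 0.1047·18 + 0.0319·32 + 1.0965·85 + 0.2105·36 = 103.6876
  x_3 = 0.2339·18 + 0.0823·32 + 0.0927·85 + 1.2980·36 = 61.4481
Δx_2 = L[2,3] · Δd_3 = 0.2105 · 15 = 3.1573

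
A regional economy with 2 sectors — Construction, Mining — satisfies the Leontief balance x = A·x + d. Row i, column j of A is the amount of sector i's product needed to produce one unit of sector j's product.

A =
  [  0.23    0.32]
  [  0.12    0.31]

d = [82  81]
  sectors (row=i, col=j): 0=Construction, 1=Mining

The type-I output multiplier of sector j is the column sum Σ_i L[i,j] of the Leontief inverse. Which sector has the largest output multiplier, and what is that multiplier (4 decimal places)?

Mining (2.2114)

Form M = I − A:
  [  0.77   -0.32]
  [ -0.12    0.69]
Leontief inverse L = M⁻¹:
  [  1.3999    0.6492]
  [  0.2435    1.5622]
Total output x = L · d:
  x_0 = 1.3999·82 + 0.6492·81 = 167.3767
  x_1 = 0.2435·82 + 1.5622·81 = 146.5003
Output multipliers (column sums of L):
  Construction: 1.6433
  Mining: 2.2114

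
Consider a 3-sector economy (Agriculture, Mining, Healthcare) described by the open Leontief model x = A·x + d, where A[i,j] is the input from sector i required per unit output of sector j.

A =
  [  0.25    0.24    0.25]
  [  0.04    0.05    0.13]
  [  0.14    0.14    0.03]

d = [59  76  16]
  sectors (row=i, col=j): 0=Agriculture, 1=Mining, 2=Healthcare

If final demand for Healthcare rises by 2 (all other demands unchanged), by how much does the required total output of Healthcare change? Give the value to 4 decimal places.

Form M = I − A:
  [  0.75   -0.24   -0.25]
  [ -0.04    0.95   -0.13]
  [ -0.14   -0.14    0.97]
Leontief inverse L = M⁻¹:
  [  1.4358    0.4257    0.4271]
  [  0.0906    1.1007    0.1709]
  [  0.2203    0.2203    1.1172]
Total output x = L · d:
  x_0 = 1.4358·59 + 0.4257·76 + 0.4271·16 = 123.8931
  x_1 = 0.0906·59 + 1.1007·76 + 0.1709·16 = 91.7324
  x_2 = 0.2203·59 + 0.2203·76 + 1.1172·16 = 47.6161
Δx_2 = L[2,2] · Δd_2 = 1.1172 · 2 = 2.2345

2.2345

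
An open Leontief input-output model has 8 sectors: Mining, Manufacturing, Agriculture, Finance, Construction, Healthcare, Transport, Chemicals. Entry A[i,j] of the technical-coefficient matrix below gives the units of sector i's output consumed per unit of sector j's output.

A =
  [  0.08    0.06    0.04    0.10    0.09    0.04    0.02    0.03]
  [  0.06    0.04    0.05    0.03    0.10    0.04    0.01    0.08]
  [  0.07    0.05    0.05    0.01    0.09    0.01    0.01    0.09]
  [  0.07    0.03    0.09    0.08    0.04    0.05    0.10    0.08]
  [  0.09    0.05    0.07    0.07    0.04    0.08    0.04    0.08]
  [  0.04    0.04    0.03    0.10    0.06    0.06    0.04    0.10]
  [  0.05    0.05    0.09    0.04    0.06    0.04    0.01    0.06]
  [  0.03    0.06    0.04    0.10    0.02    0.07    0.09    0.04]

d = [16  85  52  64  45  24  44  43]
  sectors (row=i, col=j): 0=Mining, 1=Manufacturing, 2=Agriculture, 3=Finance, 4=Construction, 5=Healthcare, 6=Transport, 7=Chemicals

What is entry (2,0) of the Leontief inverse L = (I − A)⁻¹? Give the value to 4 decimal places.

L[2,0] = 0.1143

Form M = I − A:
  [  0.92   -0.06   -0.04   -0.10   -0.09   -0.04   -0.02   -0.03]
  [ -0.06    0.96   -0.05   -0.03   -0.10   -0.04   -0.01   -0.08]
  [ -0.07   -0.05    0.95   -0.01   -0.09   -0.01   -0.01   -0.09]
  [ -0.07   -0.03   -0.09    0.92   -0.04   -0.05   -0.10   -0.08]
  [ -0.09   -0.05   -0.07   -0.07    0.96   -0.08   -0.04   -0.08]
  [ -0.04   -0.04   -0.03   -0.10   -0.06    0.94   -0.04   -0.10]
  [ -0.05   -0.05   -0.09   -0.04   -0.06   -0.04    0.99   -0.06]
  [ -0.03   -0.06   -0.04   -0.10   -0.02   -0.07   -0.09    0.96]
Leontief inverse L = M⁻¹:
  [  1.1363    0.1003    0.0908    0.1600    0.1429    0.0834    0.0584    0.0900]
  [  0.1079    1.0772    0.0921    0.0838    0.1449    0.0799    0.0435    0.1319]
  [  0.1143    0.0850    1.0882    0.0586    0.1322    0.0462    0.0396    0.1359]
  [  0.1300    0.0775    0.1481    1.1455    0.0999    0.0968    0.1419    0.1471]
  [  0.1483    0.0959    0.1232    0.1374    1.0989    0.1268    0.0818    0.1455]
  [  0.0924    0.0812    0.0813    0.1631    0.1092    1.1056    0.0836    0.1604]
  [  0.0960    0.0854    0.1303    0.0882    0.1059    0.0754    1.0406    0.1114]
  [  0.0794    0.0980    0.0901    0.1550    0.0702    0.1099    0.1263    1.0989]
Total output x = L · d:
  x_0 = 1.1363·16 + 0.1003·85 + 0.0908·52 + 0.1600·64 + 0.1429·45 + 0.0834·24 + 0.0584·44 + 0.0900·43 = 56.5401
  x_1 = 0.1079·16 + 1.0772·85 + 0.0921·52 + 0.0838·64 + 0.1449·45 + 0.0799·24 + 0.0435·44 + 0.1319·43 = 119.4633
  x_2 = 0.1143·16 + 0.0850·85 + 1.0882·52 + 0.0586·64 + 0.1322·45 + 0.0462·24 + 0.0396·44 + 0.1359·43 = 84.0373
  x_3 = 0.1300·16 + 0.0775·85 + 0.1481·52 + 1.1455·64 + 0.0999·45 + 0.0968·24 + 0.1419·44 + 0.1471·43 = 109.0686
  x_4 = 0.1483·16 + 0.0959·85 + 0.1232·52 + 0.1374·64 + 1.0989·45 + 0.1268·24 + 0.0818·44 + 0.1455·43 = 88.0675
  x_5 = 0.0924·16 + 0.0812·85 + 0.0813·52 + 0.1631·64 + 0.1092·45 + 1.1056·24 + 0.0836·44 + 0.1604·43 = 65.0726
  x_6 = 0.0960·16 + 0.0854·85 + 0.1303·52 + 0.0882·64 + 0.1059·45 + 0.0754·24 + 1.0406·44 + 0.1114·43 = 78.3657
  x_7 = 0.0794·16 + 0.0980·85 + 0.0901·52 + 0.1550·64 + 0.0702·45 + 0.1099·24 + 0.1263·44 + 1.0989·43 = 82.8143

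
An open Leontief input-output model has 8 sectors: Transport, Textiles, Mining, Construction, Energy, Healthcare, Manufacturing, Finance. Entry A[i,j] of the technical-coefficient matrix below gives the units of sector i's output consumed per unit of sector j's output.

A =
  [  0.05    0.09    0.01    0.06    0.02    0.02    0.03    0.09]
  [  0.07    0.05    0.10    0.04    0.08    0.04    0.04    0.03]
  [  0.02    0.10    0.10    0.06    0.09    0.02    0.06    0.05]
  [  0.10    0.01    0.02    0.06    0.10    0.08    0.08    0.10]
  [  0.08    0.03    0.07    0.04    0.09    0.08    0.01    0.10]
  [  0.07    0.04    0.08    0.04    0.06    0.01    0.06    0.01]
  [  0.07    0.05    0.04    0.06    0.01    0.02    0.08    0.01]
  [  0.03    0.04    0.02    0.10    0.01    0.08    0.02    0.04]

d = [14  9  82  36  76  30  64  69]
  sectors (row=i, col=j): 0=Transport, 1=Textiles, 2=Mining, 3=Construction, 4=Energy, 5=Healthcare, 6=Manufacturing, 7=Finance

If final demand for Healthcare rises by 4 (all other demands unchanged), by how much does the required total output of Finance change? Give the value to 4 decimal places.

Form M = I − A:
  [  0.95   -0.09   -0.01   -0.06   -0.02   -0.02   -0.03   -0.09]
  [ -0.07    0.95   -0.10   -0.04   -0.08   -0.04   -0.04   -0.03]
  [ -0.02   -0.10    0.90   -0.06   -0.09   -0.02   -0.06   -0.05]
  [ -0.10   -0.01   -0.02    0.94   -0.10   -0.08   -0.08   -0.10]
  [ -0.08   -0.03   -0.07   -0.04    0.91   -0.08   -0.01   -0.10]
  [ -0.07   -0.04   -0.08   -0.04   -0.06    0.99   -0.06   -0.01]
  [ -0.07   -0.05   -0.04   -0.06   -0.01   -0.02    0.92   -0.01]
  [ -0.03   -0.04   -0.02   -0.10   -0.01   -0.08   -0.02    0.96]
Leontief inverse L = M⁻¹:
  [  1.0896    0.1210    0.0420    0.0990    0.0550    0.0515    0.0588    0.1253]
  [  0.1171    1.0945    0.1466    0.0851    0.1292    0.0746    0.0763    0.0767]
  [  0.0743    0.1465    1.1543    0.1107    0.1471    0.0617    0.1015    0.1002]
  [  0.1585    0.0564    0.0643    1.1162    0.1487    0.1239    0.1219    0.1543]
  [  0.1308    0.0755    0.1167    0.0917    1.1402    0.1207    0.0467    0.1508]
  [  0.1093    0.0771    0.1166    0.0771    0.0991    1.0378    0.0910    0.0488]
  [  0.1074    0.0820    0.0699    0.0939    0.0424    0.0438    1.1110    0.0425]
  [  0.0697    0.0672    0.0506    0.1346    0.0467    0.1076    0.0511    1.0735]
Total output x = L · d:
  x_0 = 1.0896·14 + 0.1210·9 + 0.0420·82 + 0.0990·36 + 0.0550·76 + 0.0515·30 + 0.0588·64 + 0.1253·69 = 41.4893
  x_1 = 0.1171·14 + 1.0945·9 + 0.1466·82 + 0.0851·36 + 0.1292·76 + 0.0746·30 + 0.0763·64 + 0.0767·69 = 48.8135
  x_2 = 0.0743·14 + 0.1465·9 + 1.1543·82 + 0.1107·36 + 0.1471·76 + 0.0617·30 + 0.1015·64 + 0.1002·69 = 127.4465
  x_3 = 0.1585·14 + 0.0564·9 + 0.0643·82 + 1.1162·36 + 0.1487·76 + 0.1239·30 + 0.1219·64 + 0.1543·69 = 81.6453
  x_4 = 0.1308·14 + 0.0755·9 + 0.1167·82 + 0.0917·36 + 1.1402·76 + 0.1207·30 + 0.0467·64 + 0.1508·69 = 119.0463
  x_5 = 0.1093·14 + 0.0771·9 + 0.1166·82 + 0.0771·36 + 0.0991·76 + 1.0378·30 + 0.0910·64 + 0.0488·69 = 62.4274
  x_6 = 0.1074·14 + 0.0820·9 + 0.0699·82 + 0.0939·36 + 0.0424·76 + 0.0438·30 + 1.1110·64 + 0.0425·69 = 89.9210
  x_7 = 0.0697·14 + 0.0672·9 + 0.0506·82 + 0.1346·36 + 0.0467·76 + 0.1076·30 + 0.0511·64 + 1.0735·69 = 94.6810
Δx_7 = L[7,5] · Δd_5 = 0.1076 · 4 = 0.4303

0.4303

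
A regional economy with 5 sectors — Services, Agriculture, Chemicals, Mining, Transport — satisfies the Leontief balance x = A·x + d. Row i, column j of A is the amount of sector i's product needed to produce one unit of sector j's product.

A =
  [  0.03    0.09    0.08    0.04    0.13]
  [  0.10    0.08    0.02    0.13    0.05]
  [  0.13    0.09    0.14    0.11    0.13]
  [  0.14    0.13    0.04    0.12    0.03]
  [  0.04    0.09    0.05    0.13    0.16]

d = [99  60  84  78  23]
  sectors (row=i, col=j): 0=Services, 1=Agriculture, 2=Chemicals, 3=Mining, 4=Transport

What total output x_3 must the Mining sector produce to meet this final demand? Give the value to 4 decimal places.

Form M = I − A:
  [  0.97   -0.09   -0.08   -0.04   -0.13]
  [ -0.10    0.92   -0.02   -0.13   -0.05]
  [ -0.13   -0.09    0.86   -0.11   -0.13]
  [ -0.14   -0.13   -0.04    0.88   -0.03]
  [ -0.04   -0.09   -0.05   -0.13    0.84]
Leontief inverse L = M⁻¹:
  [  1.0884    0.1546    0.1220    0.1172    0.2007]
  [  0.1592    1.1470    0.0571    0.1999    0.1089]
  [  0.2255    0.1965    1.2130    0.2267    0.2424]
  [  0.2109    0.2089    0.0863    1.2026    0.1014]
  [  0.1149    0.1743    0.0975    0.2266    1.2418]
Total output x = L · d:
  x_0 = 1.0884·99 + 0.1546·60 + 0.1220·84 + 0.1172·78 + 0.2007·23 = 141.0315
  x_1 = 0.1592·99 + 1.1470·60 + 0.0571·84 + 0.1999·78 + 0.1089·23 = 107.4830
  x_2 = 0.2255·99 + 0.1965·60 + 1.2130·84 + 0.2267·78 + 0.2424·23 = 159.2659
  x_3 = 0.2109·99 + 0.2089·60 + 0.0863·84 + 1.2026·78 + 0.1014·23 = 136.7906
  x_4 = 0.1149·99 + 0.1743·60 + 0.0975·84 + 0.2266·78 + 1.2418·23 = 76.2629

136.7906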